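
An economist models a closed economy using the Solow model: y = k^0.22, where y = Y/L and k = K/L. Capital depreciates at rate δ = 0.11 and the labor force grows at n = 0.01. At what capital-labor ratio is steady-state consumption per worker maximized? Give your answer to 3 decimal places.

Break-even investment rate: n + δ = 0.01 + 0.11 = 0.12.
Golden rule sets MPK = n+δ: 0.22·k^(0.22−1) = 0.12, so k_gold = (0.22/0.12)^(1/0.78) ≈ 2.1751.

k_gold ≈ 2.175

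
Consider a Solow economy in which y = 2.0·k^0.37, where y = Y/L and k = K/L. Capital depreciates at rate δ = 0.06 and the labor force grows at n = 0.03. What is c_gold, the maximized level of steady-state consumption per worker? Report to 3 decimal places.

Capital per worker breaks even when investment replaces (n + δ)·k; here n + δ = 0.09.
Setting f'(k) = n+δ gives 0.37·2.0·k^(0.37−1) = 0.09, hence k_gold = (0.37·2.0/0.09)^(1/0.63) ≈ 28.3376.
y_gold = 2.0·28.3376^0.37 ≈ 6.8929.
c_gold = y_gold − (n+δ)·k_gold = 6.8929 − 0.09·28.3376 ≈ 4.3426.

c_gold ≈ 4.343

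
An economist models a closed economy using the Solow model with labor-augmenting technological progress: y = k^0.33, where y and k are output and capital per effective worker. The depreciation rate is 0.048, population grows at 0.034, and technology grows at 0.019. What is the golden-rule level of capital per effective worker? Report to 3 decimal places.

k_gold ≈ 5.854

Break-even investment rate: n + g + δ = 0.034 + 0.019 + 0.048 = 0.101.
Setting f'(k) = n+g+δ gives 0.33·k^(0.33−1) = 0.101, hence k_gold = (0.33/0.101)^(1/0.67) ≈ 5.8540.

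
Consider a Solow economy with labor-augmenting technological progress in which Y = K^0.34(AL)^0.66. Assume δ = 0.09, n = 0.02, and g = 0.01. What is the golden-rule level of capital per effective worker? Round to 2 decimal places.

Capital per effective worker breaks even when investment replaces (n + g + δ)·k; here n + g + δ = 0.12.
Maximizing c = f(k) − (n+g+δ)·k gives f'(k) = n+g+δ, i.e. 0.34·k^(0.34−1) = 0.12, so k_gold = (0.34/0.12)^(1/0.66) ≈ 4.8451.

k_gold ≈ 4.85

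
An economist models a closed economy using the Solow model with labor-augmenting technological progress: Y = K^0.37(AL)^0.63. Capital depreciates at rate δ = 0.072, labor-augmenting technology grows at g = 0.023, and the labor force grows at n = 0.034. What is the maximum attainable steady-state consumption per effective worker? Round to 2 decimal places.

c_gold ≈ 1.17

The effective depreciation rate is n + g + δ = 0.034 + 0.023 + 0.072 = 0.129.
Golden rule sets MPK = n+g+δ: 0.37·k^(0.37−1) = 0.129, so k_gold = (0.37/0.129)^(1/0.63) ≈ 5.3256.
y_gold = 5.3256^0.37 ≈ 1.8568.
c_gold = y_gold − (n+g+δ)·k_gold = 1.8568 − 0.129·5.3256 ≈ 1.1698.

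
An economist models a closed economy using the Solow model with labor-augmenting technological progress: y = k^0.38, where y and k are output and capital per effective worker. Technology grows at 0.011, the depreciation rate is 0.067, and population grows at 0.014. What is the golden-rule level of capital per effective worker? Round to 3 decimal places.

k_gold ≈ 9.852

Break-even investment rate: n + g + δ = 0.014 + 0.011 + 0.067 = 0.092.
At the golden rule the marginal product of capital equals n+g+δ: 0.38·k^(0.38−1) = 0.092. Solving, k_gold = (0.38/0.092)^(1/0.62) ≈ 9.8524.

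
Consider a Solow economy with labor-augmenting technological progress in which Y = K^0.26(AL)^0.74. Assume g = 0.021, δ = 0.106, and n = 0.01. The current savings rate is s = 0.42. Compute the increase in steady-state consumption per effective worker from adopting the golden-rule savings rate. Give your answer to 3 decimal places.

Δc ≈ 0.067

The effective depreciation rate is n + g + δ = 0.01 + 0.021 + 0.106 = 0.137.
Current steady state (s = 0.42): k* = (0.42/0.137)^(1/0.74) ≈ 4.5443, y* = 4.5443^0.26 ≈ 1.4823, c* = (1−0.42)·1.4823 ≈ 0.8597.
Golden rule sets MPK = n+g+δ: 0.26·k^(0.26−1) = 0.137, so k_gold = (0.26/0.137)^(1/0.74) ≈ 2.3769.
y_gold = 2.3769^0.26 ≈ 1.2525, c_gold = y_gold − 0.137·k_gold ≈ 0.9268.
Gain: Δc = 0.9268 − 0.8597 ≈ 0.0671.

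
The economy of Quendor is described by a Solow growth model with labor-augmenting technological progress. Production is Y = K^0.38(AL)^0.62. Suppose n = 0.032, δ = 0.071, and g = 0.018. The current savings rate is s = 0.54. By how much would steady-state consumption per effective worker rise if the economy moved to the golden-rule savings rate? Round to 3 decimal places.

Break-even investment rate: n + g + δ = 0.032 + 0.018 + 0.071 = 0.121.
Current steady state (s = 0.54): k* = (0.54/0.121)^(1/0.62) ≈ 11.1623, y* = 11.1623^0.38 ≈ 2.5012, c* = (1−0.54)·2.5012 ≈ 1.1505.
Setting f'(k) = n+g+δ gives 0.38·k^(0.38−1) = 0.121, hence k_gold = (0.38/0.121)^(1/0.62) ≈ 6.3330.
y_gold = 6.3330^0.38 ≈ 2.0166, c_gold = y_gold − 0.121·k_gold ≈ 1.2503.
Gain: Δc = 1.2503 − 1.1505 ≈ 0.0997.

Δc ≈ 0.100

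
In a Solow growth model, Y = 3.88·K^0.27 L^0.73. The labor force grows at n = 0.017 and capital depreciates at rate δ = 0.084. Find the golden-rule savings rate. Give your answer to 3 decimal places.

s_gold = 0.270

Break-even investment rate: n + δ = 0.017 + 0.084 = 0.101.
At the golden rule MPK = n+δ, and in any Cobb-Douglas steady state s = (n+δ)·k/y = MPK·k/y = capital's share 0.27.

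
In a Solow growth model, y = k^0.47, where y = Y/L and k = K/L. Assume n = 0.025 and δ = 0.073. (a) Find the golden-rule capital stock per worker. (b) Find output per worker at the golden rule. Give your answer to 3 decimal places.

(a) k_gold ≈ 19.260; (b) y_gold ≈ 4.016

Capital per worker breaks even when investment replaces (n + δ)·k; here n + δ = 0.098.
Golden rule sets MPK = n+δ: 0.47·k^(0.47−1) = 0.098, so k_gold = (0.47/0.098)^(1/0.53) ≈ 19.2603.
y_gold = 19.2603^0.47 ≈ 4.0160.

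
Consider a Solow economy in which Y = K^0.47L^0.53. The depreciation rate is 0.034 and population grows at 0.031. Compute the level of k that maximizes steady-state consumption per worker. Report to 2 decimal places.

Break-even investment rate: n + δ = 0.031 + 0.034 = 0.065.
Maximizing c = f(k) − (n+δ)·k gives f'(k) = n+δ, i.e. 0.47·k^(0.47−1) = 0.065, so k_gold = (0.47/0.065)^(1/0.53) ≈ 41.7929.

k_gold ≈ 41.79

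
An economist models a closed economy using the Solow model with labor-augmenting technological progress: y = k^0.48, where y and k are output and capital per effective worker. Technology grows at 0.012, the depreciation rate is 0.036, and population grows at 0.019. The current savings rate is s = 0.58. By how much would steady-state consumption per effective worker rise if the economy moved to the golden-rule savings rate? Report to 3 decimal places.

Δc ≈ 0.122

The effective depreciation rate is n + g + δ = 0.019 + 0.012 + 0.036 = 0.067.
Current steady state (s = 0.58): k* = (0.58/0.067)^(1/0.52) ≈ 63.4749, y* = 63.4749^0.48 ≈ 7.3324, c* = (1−0.58)·7.3324 ≈ 3.0796.
Setting f'(k) = n+g+δ gives 0.48·k^(0.48−1) = 0.067, hence k_gold = (0.48/0.067)^(1/0.52) ≈ 44.1114.
y_gold = 44.1114^0.48 ≈ 6.1572, c_gold = y_gold − 0.067·k_gold ≈ 3.2018.
Gain: Δc = 3.2018 − 3.0796 ≈ 0.1221.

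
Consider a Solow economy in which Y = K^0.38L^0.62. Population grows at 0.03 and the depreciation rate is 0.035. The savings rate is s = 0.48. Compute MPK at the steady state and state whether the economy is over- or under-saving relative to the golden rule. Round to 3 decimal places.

Capital per worker breaks even when investment replaces (n + δ)·k; here n + δ = 0.065.
Steady-state k*: s·k^0.38 = 0.065·k gives k* = (0.48/0.065)^(1/0.62) ≈ 25.1495.
MPK = 0.38·25.1495^(-0.62) ≈ 0.0515.
MPK < n+δ = 0.065, so the economy is dynamically inefficient (over-saving).

over-saving; MPK ≈ 0.051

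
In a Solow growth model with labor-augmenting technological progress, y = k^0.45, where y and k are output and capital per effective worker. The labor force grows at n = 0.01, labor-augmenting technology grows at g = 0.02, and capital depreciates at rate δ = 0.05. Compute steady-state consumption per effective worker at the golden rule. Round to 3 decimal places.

Break-even investment rate: n + g + δ = 0.01 + 0.02 + 0.05 = 0.08.
Setting f'(k) = n+g+δ gives 0.45·k^(0.45−1) = 0.08, hence k_gold = (0.45/0.08)^(1/0.55) ≈ 23.1132.
y_gold = 23.1132^0.45 ≈ 4.1090.
c_gold = y_gold − (n+g+δ)·k_gold = 4.1090 − 0.08·23.1132 ≈ 2.2600.

c_gold ≈ 2.260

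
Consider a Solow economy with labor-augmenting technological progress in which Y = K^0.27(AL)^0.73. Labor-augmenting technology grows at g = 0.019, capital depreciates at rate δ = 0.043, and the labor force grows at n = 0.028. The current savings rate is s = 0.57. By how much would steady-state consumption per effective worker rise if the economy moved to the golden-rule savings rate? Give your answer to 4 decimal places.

Δc ≈ 0.2449

The effective depreciation rate is n + g + δ = 0.028 + 0.019 + 0.043 = 0.09.
Current steady state (s = 0.57): k* = (0.57/0.09)^(1/0.73) ≈ 12.5351, y* = 12.5351^0.27 ≈ 1.9792, c* = (1−0.57)·1.9792 ≈ 0.8511.
Golden rule sets MPK = n+g+δ: 0.27·k^(0.27−1) = 0.09, so k_gold = (0.27/0.09)^(1/0.73) ≈ 4.5039.
y_gold = 4.5039^0.27 ≈ 1.5013, c_gold = y_gold − 0.09·k_gold ≈ 1.0960.
Gain: Δc = 1.0960 − 0.8511 ≈ 0.2449.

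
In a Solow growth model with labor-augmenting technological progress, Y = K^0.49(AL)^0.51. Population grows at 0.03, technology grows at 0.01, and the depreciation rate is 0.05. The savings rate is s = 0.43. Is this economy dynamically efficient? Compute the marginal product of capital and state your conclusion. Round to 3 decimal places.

dynamically efficient; MPK ≈ 0.103

Break-even investment rate: n + g + δ = 0.03 + 0.01 + 0.05 = 0.09.
Steady-state k*: s·k^0.49 = 0.09·k gives k* = (0.43/0.09)^(1/0.51) ≈ 21.4692.
MPK = 0.49·21.4692^(-0.51) ≈ 0.1026.
MPK > n+g+δ = 0.09, so the economy is dynamically efficient (under-saving).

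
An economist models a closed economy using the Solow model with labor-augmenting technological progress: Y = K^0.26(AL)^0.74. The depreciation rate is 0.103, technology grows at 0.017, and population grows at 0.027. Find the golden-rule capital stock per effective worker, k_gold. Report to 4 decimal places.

k_gold ≈ 2.1611

n + g + δ = 0.027 + 0.017 + 0.103 = 0.147.
Golden rule sets MPK = n+g+δ: 0.26·k^(0.26−1) = 0.147, so k_gold = (0.26/0.147)^(1/0.74) ≈ 2.1611.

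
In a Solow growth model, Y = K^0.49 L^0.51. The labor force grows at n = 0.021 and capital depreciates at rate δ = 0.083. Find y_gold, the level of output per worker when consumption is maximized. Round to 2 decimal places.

Capital per worker breaks even when investment replaces (n + δ)·k; here n + δ = 0.104.
Maximizing c = f(k) − (n+δ)·k gives f'(k) = n+δ, i.e. 0.49·k^(0.49−1) = 0.104, so k_gold = (0.49/0.104)^(1/0.51) ≈ 20.8894.
Output: y_gold = k_gold^0.49 = 20.8894^0.49 ≈ 4.4337.

y_gold ≈ 4.43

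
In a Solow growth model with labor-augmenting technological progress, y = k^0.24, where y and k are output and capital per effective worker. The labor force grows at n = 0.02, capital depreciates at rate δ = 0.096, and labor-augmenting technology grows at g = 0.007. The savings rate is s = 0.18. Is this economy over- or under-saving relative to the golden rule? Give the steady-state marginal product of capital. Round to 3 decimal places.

under-saving; MPK ≈ 0.164

The effective depreciation rate is n + g + δ = 0.02 + 0.007 + 0.096 = 0.123.
Steady-state k*: s·k^0.24 = 0.123·k gives k* = (0.18/0.123)^(1/0.76) ≈ 1.6504.
MPK = 0.24·1.6504^(-0.76) ≈ 0.1640.
MPK > n+g+δ = 0.123, so the economy is dynamically efficient (under-saving).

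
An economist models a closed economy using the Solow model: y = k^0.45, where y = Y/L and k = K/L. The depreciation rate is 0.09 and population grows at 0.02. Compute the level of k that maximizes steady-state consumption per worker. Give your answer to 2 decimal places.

k_gold ≈ 12.95

n + δ = 0.02 + 0.09 = 0.11.
Setting f'(k) = n+δ gives 0.45·k^(0.45−1) = 0.11, hence k_gold = (0.45/0.11)^(1/0.55) ≈ 12.9539.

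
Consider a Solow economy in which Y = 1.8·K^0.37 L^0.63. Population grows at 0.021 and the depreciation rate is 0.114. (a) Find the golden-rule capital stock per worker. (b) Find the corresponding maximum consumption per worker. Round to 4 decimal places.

The effective depreciation rate is n + δ = 0.021 + 0.114 = 0.135.
Golden rule sets MPK = n+δ: 0.37·1.8·k^(0.37−1) = 0.135, so k_gold = (0.37·1.8/0.135)^(1/0.63) ≈ 12.5957.
y_gold = 1.8·12.5957^0.37 ≈ 4.5957; c_gold = y_gold − 0.135·k_gold ≈ 2.8953.

(a) k_gold ≈ 12.5957; (b) c_gold ≈ 2.8953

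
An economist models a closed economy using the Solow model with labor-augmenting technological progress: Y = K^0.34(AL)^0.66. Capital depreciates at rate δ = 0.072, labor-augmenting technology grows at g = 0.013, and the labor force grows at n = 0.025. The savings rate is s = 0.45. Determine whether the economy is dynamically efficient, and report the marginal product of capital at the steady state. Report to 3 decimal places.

dynamically inefficient; MPK ≈ 0.083

Capital per effective worker breaks even when investment replaces (n + g + δ)·k; here n + g + δ = 0.11.
Steady-state k*: s·k^0.34 = 0.11·k gives k* = (0.45/0.11)^(1/0.66) ≈ 8.4528.
MPK = 0.34·8.4528^(-0.66) ≈ 0.0831.
MPK < n+g+δ = 0.11, so the economy is dynamically inefficient (over-saving).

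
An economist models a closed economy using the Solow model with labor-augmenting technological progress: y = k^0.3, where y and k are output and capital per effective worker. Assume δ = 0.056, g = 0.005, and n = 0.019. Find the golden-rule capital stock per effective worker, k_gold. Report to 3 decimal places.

k_gold ≈ 6.608

n + g + δ = 0.019 + 0.005 + 0.056 = 0.08.
Golden rule sets MPK = n+g+δ: 0.3·k^(0.3−1) = 0.08, so k_gold = (0.3/0.08)^(1/0.7) ≈ 6.6076.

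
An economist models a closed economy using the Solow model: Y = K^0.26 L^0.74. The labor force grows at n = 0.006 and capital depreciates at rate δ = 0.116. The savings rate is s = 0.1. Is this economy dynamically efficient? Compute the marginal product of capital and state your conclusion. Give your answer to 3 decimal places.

The effective depreciation rate is n + δ = 0.006 + 0.116 = 0.122.
Steady-state k*: s·k^0.26 = 0.122·k gives k* = (0.1/0.122)^(1/0.74) ≈ 0.7644.
MPK = 0.26·0.7644^(-0.74) ≈ 0.3172.
MPK > n+δ = 0.122, so the economy is dynamically efficient (under-saving).

dynamically efficient; MPK ≈ 0.317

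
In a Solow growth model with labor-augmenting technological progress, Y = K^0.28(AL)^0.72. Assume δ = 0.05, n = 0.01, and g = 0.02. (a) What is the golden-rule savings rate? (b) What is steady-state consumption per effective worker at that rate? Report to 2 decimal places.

(a) s_gold = 0.28; (b) c_gold ≈ 1.17

n + g + δ = 0.01 + 0.02 + 0.05 = 0.08.
For Cobb-Douglas, s_gold equals capital's share: s_gold = 0.28.
At the golden rule the marginal product of capital equals n+g+δ: 0.28·k^(0.28−1) = 0.08. Solving, k_gold = (0.28/0.08)^(1/0.72) ≈ 5.6971.
y_gold = 5.6971^0.28 ≈ 1.6277; c_gold = (1−0.28)·y_gold ≈ 1.1720.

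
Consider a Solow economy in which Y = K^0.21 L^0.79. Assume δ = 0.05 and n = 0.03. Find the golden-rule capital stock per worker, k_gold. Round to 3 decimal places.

k_gold ≈ 3.393

Break-even investment rate: n + δ = 0.03 + 0.05 = 0.08.
At the golden rule the marginal product of capital equals n+δ: 0.21·k^(0.21−1) = 0.08. Solving, k_gold = (0.21/0.08)^(1/0.79) ≈ 3.3927.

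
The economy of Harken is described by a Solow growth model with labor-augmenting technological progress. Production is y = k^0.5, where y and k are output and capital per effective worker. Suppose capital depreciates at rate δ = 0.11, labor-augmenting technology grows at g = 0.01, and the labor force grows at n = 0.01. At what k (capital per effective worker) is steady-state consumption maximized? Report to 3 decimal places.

k_gold ≈ 14.793

Break-even investment rate: n + g + δ = 0.01 + 0.01 + 0.11 = 0.13.
Setting f'(k) = n+g+δ gives 0.5·k^(0.5−1) = 0.13, hence k_gold = (0.5/0.13)^(1/0.5) ≈ 14.7929.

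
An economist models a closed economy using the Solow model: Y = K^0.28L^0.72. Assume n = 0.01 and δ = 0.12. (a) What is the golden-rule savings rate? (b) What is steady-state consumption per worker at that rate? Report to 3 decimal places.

n + δ = 0.01 + 0.12 = 0.13.
For Cobb-Douglas, s_gold equals capital's share: s_gold = 0.28.
Golden rule sets MPK = n+δ: 0.28·k^(0.28−1) = 0.13, so k_gold = (0.28/0.13)^(1/0.72) ≈ 2.9027.
y_gold = 2.9027^0.28 ≈ 1.3477; c_gold = (1−0.28)·y_gold ≈ 0.9703.

(a) s_gold = 0.280; (b) c_gold ≈ 0.970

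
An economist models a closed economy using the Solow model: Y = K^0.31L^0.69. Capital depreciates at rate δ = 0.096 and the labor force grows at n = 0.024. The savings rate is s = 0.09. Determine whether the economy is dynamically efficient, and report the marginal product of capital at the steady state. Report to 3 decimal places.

dynamically efficient; MPK ≈ 0.413

Capital per worker breaks even when investment replaces (n + δ)·k; here n + δ = 0.12.
Steady-state k*: s·k^0.31 = 0.12·k gives k* = (0.09/0.12)^(1/0.69) ≈ 0.6591.
MPK = 0.31·0.6591^(-0.69) ≈ 0.4133.
MPK > n+δ = 0.12, so the economy is dynamically efficient (under-saving).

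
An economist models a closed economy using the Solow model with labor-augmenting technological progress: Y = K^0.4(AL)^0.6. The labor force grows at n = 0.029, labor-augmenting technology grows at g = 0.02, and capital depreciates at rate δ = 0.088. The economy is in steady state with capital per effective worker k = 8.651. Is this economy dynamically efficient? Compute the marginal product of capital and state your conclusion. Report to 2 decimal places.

Capital per effective worker breaks even when investment replaces (n + g + δ)·k; here n + g + δ = 0.137.
MPK = 0.4·k^(0.4−1) = 0.4·8.651^(-0.6) ≈ 0.1096.
MPK < 0.137, so the economy is dynamically inefficient (over-saving).

dynamically inefficient; MPK ≈ 0.11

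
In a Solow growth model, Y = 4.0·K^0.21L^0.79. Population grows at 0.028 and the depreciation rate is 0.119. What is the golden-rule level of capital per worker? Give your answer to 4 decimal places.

k_gold ≈ 9.0820

Break-even investment rate: n + δ = 0.028 + 0.119 = 0.147.
Maximizing c = f(k) − (n+δ)·k gives f'(k) = n+δ, i.e. 0.21·4.0·k^(0.21−1) = 0.147, so k_gold = (0.21·4.0/0.147)^(1/0.79) ≈ 9.0820.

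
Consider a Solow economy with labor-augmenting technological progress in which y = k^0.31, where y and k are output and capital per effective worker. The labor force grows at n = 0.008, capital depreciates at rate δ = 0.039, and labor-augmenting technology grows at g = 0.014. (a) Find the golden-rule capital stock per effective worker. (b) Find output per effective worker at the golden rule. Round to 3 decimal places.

n + g + δ = 0.008 + 0.014 + 0.039 = 0.061.
Maximizing c = f(k) − (n+g+δ)·k gives f'(k) = n+g+δ, i.e. 0.31·k^(0.31−1) = 0.061, so k_gold = (0.31/0.061)^(1/0.69) ≈ 10.5496.
y_gold = 10.5496^0.31 ≈ 2.0759.

(a) k_gold ≈ 10.550; (b) y_gold ≈ 2.076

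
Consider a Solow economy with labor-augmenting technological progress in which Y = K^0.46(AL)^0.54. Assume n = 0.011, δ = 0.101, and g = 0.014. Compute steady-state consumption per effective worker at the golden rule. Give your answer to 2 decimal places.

c_gold ≈ 1.63

Capital per effective worker breaks even when investment replaces (n + g + δ)·k; here n + g + δ = 0.126.
At the golden rule the marginal product of capital equals n+g+δ: 0.46·k^(0.46−1) = 0.126. Solving, k_gold = (0.46/0.126)^(1/0.54) ≈ 11.0017.
y_gold = 11.0017^0.46 ≈ 3.0135.
c_gold = y_gold − (n+g+δ)·k_gold = 3.0135 − 0.126·11.0017 ≈ 1.6273.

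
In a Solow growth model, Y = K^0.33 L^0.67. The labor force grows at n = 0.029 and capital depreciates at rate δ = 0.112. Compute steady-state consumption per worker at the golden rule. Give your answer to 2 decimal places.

Capital per worker breaks even when investment replaces (n + δ)·k; here n + δ = 0.141.
At the golden rule the marginal product of capital equals n+δ: 0.33·k^(0.33−1) = 0.141. Solving, k_gold = (0.33/0.141)^(1/0.67) ≈ 3.5578.
y_gold = 3.5578^0.33 ≈ 1.5202.
c_gold = y_gold − (n+δ)·k_gold = 1.5202 − 0.141·3.5578 ≈ 1.0185.

c_gold ≈ 1.02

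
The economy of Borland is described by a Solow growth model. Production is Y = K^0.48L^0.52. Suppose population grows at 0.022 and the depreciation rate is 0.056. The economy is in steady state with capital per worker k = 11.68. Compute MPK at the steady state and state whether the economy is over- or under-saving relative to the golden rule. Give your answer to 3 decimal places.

under-saving; MPK ≈ 0.134

n + δ = 0.022 + 0.056 = 0.078.
MPK = 0.48·k^(0.48−1) = 0.48·11.68^(-0.52) ≈ 0.1337.
MPK > 0.078, so the economy is dynamically efficient (under-saving).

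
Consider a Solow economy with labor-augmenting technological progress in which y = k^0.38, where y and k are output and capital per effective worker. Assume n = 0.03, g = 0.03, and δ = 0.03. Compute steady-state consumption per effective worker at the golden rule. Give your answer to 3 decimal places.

Break-even investment rate: n + g + δ = 0.03 + 0.03 + 0.03 = 0.09.
Setting f'(k) = n+g+δ gives 0.38·k^(0.38−1) = 0.09, hence k_gold = (0.38/0.09)^(1/0.62) ≈ 10.2079.
y_gold = 10.2079^0.38 ≈ 2.4177.
c_gold = y_gold − (n+g+δ)·k_gold = 2.4177 − 0.09·10.2079 ≈ 1.4990.

c_gold ≈ 1.499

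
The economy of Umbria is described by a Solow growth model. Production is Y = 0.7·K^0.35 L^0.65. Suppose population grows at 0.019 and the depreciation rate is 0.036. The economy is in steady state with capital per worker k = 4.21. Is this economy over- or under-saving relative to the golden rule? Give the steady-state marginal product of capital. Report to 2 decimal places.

Break-even investment rate: n + δ = 0.019 + 0.036 = 0.055.
MPK = 0.35·0.7·k^(0.35−1) = 0.35·0.7·4.21^(-0.65) ≈ 0.0962.
MPK > 0.055, so the economy is dynamically efficient (under-saving).

under-saving; MPK ≈ 0.10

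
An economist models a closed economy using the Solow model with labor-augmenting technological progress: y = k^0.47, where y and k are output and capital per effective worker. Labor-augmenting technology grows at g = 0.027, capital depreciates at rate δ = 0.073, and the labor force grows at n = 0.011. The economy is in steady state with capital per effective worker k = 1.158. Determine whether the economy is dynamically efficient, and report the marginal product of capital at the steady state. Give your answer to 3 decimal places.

dynamically efficient; MPK ≈ 0.435

Break-even investment rate: n + g + δ = 0.011 + 0.027 + 0.073 = 0.111.
MPK = 0.47·k^(0.47−1) = 0.47·1.158^(-0.53) ≈ 0.4348.
MPK > 0.111, so the economy is dynamically efficient (under-saving).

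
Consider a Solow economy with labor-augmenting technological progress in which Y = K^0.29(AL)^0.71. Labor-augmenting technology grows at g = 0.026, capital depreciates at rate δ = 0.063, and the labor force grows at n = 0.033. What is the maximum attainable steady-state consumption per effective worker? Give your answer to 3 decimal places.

Capital per effective worker breaks even when investment replaces (n + g + δ)·k; here n + g + δ = 0.122.
Setting f'(k) = n+g+δ gives 0.29·k^(0.29−1) = 0.122, hence k_gold = (0.29/0.122)^(1/0.71) ≈ 3.3856.
y_gold = 3.3856^0.29 ≈ 1.4243.
c_gold = y_gold − (n+g+δ)·k_gold = 1.4243 − 0.122·3.3856 ≈ 1.0112.

c_gold ≈ 1.011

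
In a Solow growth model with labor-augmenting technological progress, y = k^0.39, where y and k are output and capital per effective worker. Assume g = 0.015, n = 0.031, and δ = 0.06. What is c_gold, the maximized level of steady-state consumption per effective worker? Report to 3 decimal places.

n + g + δ = 0.031 + 0.015 + 0.06 = 0.106.
Golden rule sets MPK = n+g+δ: 0.39·k^(0.39−1) = 0.106, so k_gold = (0.39/0.106)^(1/0.61) ≈ 8.4620.
y_gold = 8.4620^0.39 ≈ 2.2999.
c_gold = y_gold − (n+g+δ)·k_gold = 2.2999 − 0.106·8.4620 ≈ 1.4030.

c_gold ≈ 1.403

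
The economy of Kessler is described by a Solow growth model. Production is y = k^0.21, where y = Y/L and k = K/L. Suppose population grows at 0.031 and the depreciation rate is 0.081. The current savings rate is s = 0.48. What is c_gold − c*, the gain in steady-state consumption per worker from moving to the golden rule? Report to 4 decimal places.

Δc ≈ 0.1681

The effective depreciation rate is n + δ = 0.031 + 0.081 = 0.112.
Current steady state (s = 0.48): k* = (0.48/0.112)^(1/0.79) ≈ 6.3100, y* = 6.3100^0.21 ≈ 1.4723, c* = (1−0.48)·1.4723 ≈ 0.7656.
Golden rule sets MPK = n+δ: 0.21·k^(0.21−1) = 0.112, so k_gold = (0.21/0.112)^(1/0.79) ≈ 2.2160.
y_gold = 2.2160^0.21 ≈ 1.1819, c_gold = y_gold − 0.112·k_gold ≈ 0.9337.
Gain: Δc = 0.9337 − 0.7656 ≈ 0.1681.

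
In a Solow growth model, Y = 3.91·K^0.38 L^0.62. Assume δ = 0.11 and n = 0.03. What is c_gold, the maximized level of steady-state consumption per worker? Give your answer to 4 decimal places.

n + δ = 0.03 + 0.11 = 0.14.
At the golden rule the marginal product of capital equals n+δ: 0.38·3.91·k^(0.38−1) = 0.14. Solving, k_gold = (0.38·3.91/0.14)^(1/0.62) ≈ 45.1407.
y_gold = 3.91·45.1407^0.38 ≈ 16.6308.
c_gold = y_gold − (n+δ)·k_gold = 16.6308 − 0.14·45.1407 ≈ 10.3111.

c_gold ≈ 10.3111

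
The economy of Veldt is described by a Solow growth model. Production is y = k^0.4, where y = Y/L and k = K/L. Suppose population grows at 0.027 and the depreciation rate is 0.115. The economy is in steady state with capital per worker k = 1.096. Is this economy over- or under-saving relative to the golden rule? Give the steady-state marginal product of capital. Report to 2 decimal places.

Capital per worker breaks even when investment replaces (n + δ)·k; here n + δ = 0.142.
MPK = 0.4·k^(0.4−1) = 0.4·1.096^(-0.6) ≈ 0.3786.
MPK > 0.142, so the economy is dynamically efficient (under-saving).

under-saving; MPK ≈ 0.38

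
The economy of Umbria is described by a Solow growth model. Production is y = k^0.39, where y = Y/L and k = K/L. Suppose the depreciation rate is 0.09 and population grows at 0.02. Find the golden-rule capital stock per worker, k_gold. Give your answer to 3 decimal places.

k_gold ≈ 7.963

Capital per worker breaks even when investment replaces (n + δ)·k; here n + δ = 0.11.
Maximizing c = f(k) − (n+δ)·k gives f'(k) = n+δ, i.e. 0.39·k^(0.39−1) = 0.11, so k_gold = (0.39/0.11)^(1/0.61) ≈ 7.9635.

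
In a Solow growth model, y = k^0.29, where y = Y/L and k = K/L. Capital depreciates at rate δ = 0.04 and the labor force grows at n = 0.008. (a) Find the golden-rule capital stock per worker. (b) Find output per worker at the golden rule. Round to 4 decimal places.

(a) k_gold ≈ 12.5957; (b) y_gold ≈ 2.0848

Break-even investment rate: n + δ = 0.008 + 0.04 = 0.048.
At the golden rule the marginal product of capital equals n+δ: 0.29·k^(0.29−1) = 0.048. Solving, k_gold = (0.29/0.048)^(1/0.71) ≈ 12.5957.
y_gold = 12.5957^0.29 ≈ 2.0848.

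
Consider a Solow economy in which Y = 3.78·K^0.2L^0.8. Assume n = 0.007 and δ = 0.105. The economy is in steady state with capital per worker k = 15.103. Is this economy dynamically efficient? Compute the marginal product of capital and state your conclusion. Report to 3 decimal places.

The effective depreciation rate is n + δ = 0.007 + 0.105 = 0.112.
MPK = 0.2·3.78·k^(0.2−1) = 0.2·3.78·15.103^(-0.8) ≈ 0.0862.
MPK < 0.112, so the economy is dynamically inefficient (over-saving).

dynamically inefficient; MPK ≈ 0.086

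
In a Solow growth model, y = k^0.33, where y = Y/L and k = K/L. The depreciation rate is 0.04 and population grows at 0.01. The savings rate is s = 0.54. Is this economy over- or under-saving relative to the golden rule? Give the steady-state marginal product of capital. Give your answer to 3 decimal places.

Break-even investment rate: n + δ = 0.01 + 0.04 = 0.05.
Steady-state k*: s·k^0.33 = 0.05·k gives k* = (0.54/0.05)^(1/0.67) ≈ 34.8677.
MPK = 0.33·34.8677^(-0.67) ≈ 0.0306.
MPK < n+δ = 0.05, so the economy is dynamically inefficient (over-saving).

over-saving; MPK ≈ 0.031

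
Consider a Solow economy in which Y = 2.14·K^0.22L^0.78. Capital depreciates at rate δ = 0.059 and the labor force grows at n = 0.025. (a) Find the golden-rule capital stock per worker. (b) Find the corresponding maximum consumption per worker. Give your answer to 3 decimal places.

(a) k_gold ≈ 9.114; (b) c_gold ≈ 2.714

Capital per worker breaks even when investment replaces (n + δ)·k; here n + δ = 0.084.
At the golden rule the marginal product of capital equals n+δ: 0.22·2.14·k^(0.22−1) = 0.084. Solving, k_gold = (0.22·2.14/0.084)^(1/0.78) ≈ 9.1136.
y_gold = 2.14·9.1136^0.22 ≈ 3.4797; c_gold = y_gold − 0.084·k_gold ≈ 2.7142.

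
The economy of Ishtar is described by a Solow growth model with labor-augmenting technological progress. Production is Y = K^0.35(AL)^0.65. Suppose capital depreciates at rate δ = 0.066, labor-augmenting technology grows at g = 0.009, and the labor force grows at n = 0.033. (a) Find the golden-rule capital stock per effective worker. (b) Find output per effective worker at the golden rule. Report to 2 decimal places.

n + g + δ = 0.033 + 0.009 + 0.066 = 0.108.
Setting f'(k) = n+g+δ gives 0.35·k^(0.35−1) = 0.108, hence k_gold = (0.35/0.108)^(1/0.65) ≈ 6.1039.
y_gold = 6.1039^0.35 ≈ 1.8835.

(a) k_gold ≈ 6.10; (b) y_gold ≈ 1.88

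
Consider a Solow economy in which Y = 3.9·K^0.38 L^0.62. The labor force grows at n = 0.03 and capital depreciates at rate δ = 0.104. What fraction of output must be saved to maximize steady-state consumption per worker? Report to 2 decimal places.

Break-even investment rate: n + δ = 0.03 + 0.104 = 0.134.
At the golden rule MPK = n+δ, and in any Cobb-Douglas steady state s = (n+δ)·k/y = MPK·k/y = capital's share 0.38.

s_gold = 0.38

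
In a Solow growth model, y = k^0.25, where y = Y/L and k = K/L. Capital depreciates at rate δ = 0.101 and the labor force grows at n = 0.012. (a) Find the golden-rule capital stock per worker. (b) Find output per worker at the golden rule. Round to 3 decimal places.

(a) k_gold ≈ 2.883; (b) y_gold ≈ 1.303

The effective depreciation rate is n + δ = 0.012 + 0.101 = 0.113.
Golden rule sets MPK = n+δ: 0.25·k^(0.25−1) = 0.113, so k_gold = (0.25/0.113)^(1/0.75) ≈ 2.8828.
y_gold = 2.8828^0.25 ≈ 1.3030.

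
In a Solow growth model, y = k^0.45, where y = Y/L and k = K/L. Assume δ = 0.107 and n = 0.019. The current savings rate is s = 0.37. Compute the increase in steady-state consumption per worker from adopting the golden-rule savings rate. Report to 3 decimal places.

Δc ≈ 0.037

Capital per worker breaks even when investment replaces (n + δ)·k; here n + δ = 0.126.
Current steady state (s = 0.37): k* = (0.37/0.126)^(1/0.55) ≈ 7.0893, y* = 7.0893^0.45 ≈ 2.4142, c* = (1−0.37)·2.4142 ≈ 1.5209.
Golden rule sets MPK = n+δ: 0.45·k^(0.45−1) = 0.126, so k_gold = (0.45/0.126)^(1/0.55) ≈ 10.1197.
y_gold = 10.1197^0.45 ≈ 2.8335, c_gold = y_gold − 0.126·k_gold ≈ 1.5584.
Gain: Δc = 1.5584 − 1.5209 ≈ 0.0375.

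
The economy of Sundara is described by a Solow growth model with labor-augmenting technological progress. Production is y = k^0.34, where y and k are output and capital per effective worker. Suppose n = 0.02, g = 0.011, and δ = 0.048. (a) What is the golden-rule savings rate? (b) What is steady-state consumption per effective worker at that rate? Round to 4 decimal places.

n + g + δ = 0.02 + 0.011 + 0.048 = 0.079.
For Cobb-Douglas, s_gold equals capital's share: s_gold = 0.34.
Maximizing c = f(k) − (n+g+δ)·k gives f'(k) = n+g+δ, i.e. 0.34·k^(0.34−1) = 0.079, so k_gold = (0.34/0.079)^(1/0.66) ≈ 9.1281.
y_gold = 9.1281^0.34 ≈ 2.1209; c_gold = (1−0.34)·y_gold ≈ 1.3998.

(a) s_gold = 0.3400; (b) c_gold ≈ 1.3998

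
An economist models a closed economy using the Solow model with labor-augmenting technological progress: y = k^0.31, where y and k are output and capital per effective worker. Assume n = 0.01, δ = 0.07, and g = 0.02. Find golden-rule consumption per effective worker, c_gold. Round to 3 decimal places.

c_gold ≈ 1.147

n + g + δ = 0.01 + 0.02 + 0.07 = 0.1.
Setting f'(k) = n+g+δ gives 0.31·k^(0.31−1) = 0.1, hence k_gold = (0.31/0.1)^(1/0.69) ≈ 5.1537.
y_gold = 5.1537^0.31 ≈ 1.6625.
c_gold = y_gold − (n+g+δ)·k_gold = 1.6625 − 0.1·5.1537 ≈ 1.1471.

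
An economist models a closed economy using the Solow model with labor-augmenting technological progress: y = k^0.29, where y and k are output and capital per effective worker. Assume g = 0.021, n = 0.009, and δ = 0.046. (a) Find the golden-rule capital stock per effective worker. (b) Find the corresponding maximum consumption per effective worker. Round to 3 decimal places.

The effective depreciation rate is n + g + δ = 0.009 + 0.021 + 0.046 = 0.076.
Setting f'(k) = n+g+δ gives 0.29·k^(0.29−1) = 0.076, hence k_gold = (0.29/0.076)^(1/0.71) ≈ 6.5938.
y_gold = 6.5938^0.29 ≈ 1.7280; c_gold = y_gold − 0.076·k_gold ≈ 1.2269.

(a) k_gold ≈ 6.594; (b) c_gold ≈ 1.227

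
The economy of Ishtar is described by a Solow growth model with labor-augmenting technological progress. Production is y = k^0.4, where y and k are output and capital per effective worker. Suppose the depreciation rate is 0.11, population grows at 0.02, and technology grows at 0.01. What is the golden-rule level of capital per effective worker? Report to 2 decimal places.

k_gold ≈ 5.75

Capital per effective worker breaks even when investment replaces (n + g + δ)·k; here n + g + δ = 0.14.
Setting f'(k) = n+g+δ gives 0.4·k^(0.4−1) = 0.14, hence k_gold = (0.4/0.14)^(1/0.6) ≈ 5.7529.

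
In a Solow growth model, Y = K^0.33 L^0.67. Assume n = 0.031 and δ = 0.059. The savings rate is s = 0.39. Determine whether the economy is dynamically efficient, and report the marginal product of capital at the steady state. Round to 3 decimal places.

dynamically inefficient; MPK ≈ 0.076

The effective depreciation rate is n + δ = 0.031 + 0.059 = 0.09.
Steady-state k*: s·k^0.33 = 0.09·k gives k* = (0.39/0.09)^(1/0.67) ≈ 8.9224.
MPK = 0.33·8.9224^(-0.67) ≈ 0.0762.
MPK < n+δ = 0.09, so the economy is dynamically inefficient (over-saving).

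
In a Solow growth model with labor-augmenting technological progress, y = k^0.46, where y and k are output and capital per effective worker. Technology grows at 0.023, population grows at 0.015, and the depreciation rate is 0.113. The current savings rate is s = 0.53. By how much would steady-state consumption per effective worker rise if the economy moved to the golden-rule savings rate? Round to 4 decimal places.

Δc ≈ 0.0251

Break-even investment rate: n + g + δ = 0.015 + 0.023 + 0.113 = 0.151.
Current steady state (s = 0.53): k* = (0.53/0.151)^(1/0.54) ≈ 10.2285, y* = 10.2285^0.46 ≈ 2.9142, c* = (1−0.53)·2.9142 ≈ 1.3697.
Golden rule sets MPK = n+g+δ: 0.46·k^(0.46−1) = 0.151, so k_gold = (0.46/0.151)^(1/0.54) ≈ 7.8685.
y_gold = 7.8685^0.46 ≈ 2.5829, c_gold = y_gold − 0.151·k_gold ≈ 1.3948.
Gain: Δc = 1.3948 − 1.3697 ≈ 0.0251.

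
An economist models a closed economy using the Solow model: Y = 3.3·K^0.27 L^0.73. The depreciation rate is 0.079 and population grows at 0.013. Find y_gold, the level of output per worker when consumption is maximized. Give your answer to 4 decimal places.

Capital per worker breaks even when investment replaces (n + δ)·k; here n + δ = 0.092.
At the golden rule the marginal product of capital equals n+δ: 0.27·3.3·k^(0.27−1) = 0.092. Solving, k_gold = (0.27·3.3/0.092)^(1/0.73) ≈ 22.4289.
Output: y_gold = 3.3·k_gold^0.27 = 3.3·22.4289^0.27 ≈ 7.6424.

y_gold ≈ 7.6424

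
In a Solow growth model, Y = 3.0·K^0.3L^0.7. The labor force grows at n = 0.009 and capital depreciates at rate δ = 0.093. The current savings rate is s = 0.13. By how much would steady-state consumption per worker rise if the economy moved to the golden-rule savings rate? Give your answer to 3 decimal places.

Δc ≈ 0.702

Break-even investment rate: n + δ = 0.009 + 0.093 = 0.102.
Current steady state (s = 0.13): k* = (0.13·3.0/0.102)^(1/0.7) ≈ 6.7935, y* = 3.0·6.7935^0.3 ≈ 5.3303, c* = (1−0.13)·5.3303 ≈ 4.6373.
Setting f'(k) = n+δ gives 0.3·3.0·k^(0.3−1) = 0.102, hence k_gold = (0.3·3.0/0.102)^(1/0.7) ≈ 22.4346.
y_gold = 3.0·22.4346^0.3 ≈ 7.6278, c_gold = y_gold − 0.102·k_gold ≈ 5.3394.
Gain: Δc = 5.3394 − 4.6373 ≈ 0.7021.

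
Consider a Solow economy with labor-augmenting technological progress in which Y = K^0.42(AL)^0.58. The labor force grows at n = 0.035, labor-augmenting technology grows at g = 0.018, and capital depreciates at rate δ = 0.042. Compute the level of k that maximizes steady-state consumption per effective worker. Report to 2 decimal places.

Break-even investment rate: n + g + δ = 0.035 + 0.018 + 0.042 = 0.095.
Maximizing c = f(k) − (n+g+δ)·k gives f'(k) = n+g+δ, i.e. 0.42·k^(0.42−1) = 0.095, so k_gold = (0.42/0.095)^(1/0.58) ≈ 12.9711.

k_gold ≈ 12.97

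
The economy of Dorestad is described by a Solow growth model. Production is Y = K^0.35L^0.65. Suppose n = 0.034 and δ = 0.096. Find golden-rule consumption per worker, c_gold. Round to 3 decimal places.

The effective depreciation rate is n + δ = 0.034 + 0.096 = 0.13.
Setting f'(k) = n+δ gives 0.35·k^(0.35−1) = 0.13, hence k_gold = (0.35/0.13)^(1/0.65) ≈ 4.5891.
y_gold = 4.5891^0.35 ≈ 1.7045.
c_gold = y_gold − (n+δ)·k_gold = 1.7045 − 0.13·4.5891 ≈ 1.1079.

c_gold ≈ 1.108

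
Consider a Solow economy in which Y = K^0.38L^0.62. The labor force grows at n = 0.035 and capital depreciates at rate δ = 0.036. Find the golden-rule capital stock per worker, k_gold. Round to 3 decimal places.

The effective depreciation rate is n + δ = 0.035 + 0.036 = 0.071.
Setting f'(k) = n+δ gives 0.38·k^(0.38−1) = 0.071, hence k_gold = (0.38/0.071)^(1/0.62) ≈ 14.9638.

k_gold ≈ 14.964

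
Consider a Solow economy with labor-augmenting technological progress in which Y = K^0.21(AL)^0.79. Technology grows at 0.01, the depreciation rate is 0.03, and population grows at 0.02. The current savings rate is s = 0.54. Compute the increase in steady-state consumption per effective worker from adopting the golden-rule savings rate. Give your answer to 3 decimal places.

Capital per effective worker breaks even when investment replaces (n + g + δ)·k; here n + g + δ = 0.06.
Current steady state (s = 0.54): k* = (0.54/0.06)^(1/0.79) ≈ 16.1399, y* = 16.1399^0.21 ≈ 1.7933, c* = (1−0.54)·1.7933 ≈ 0.8249.
Setting f'(k) = n+g+δ gives 0.21·k^(0.21−1) = 0.06, hence k_gold = (0.21/0.06)^(1/0.79) ≈ 4.8831.
y_gold = 4.8831^0.21 ≈ 1.3952, c_gold = y_gold − 0.06·k_gold ≈ 1.1022.
Gain: Δc = 1.1022 − 0.8249 ≈ 0.2773.

Δc ≈ 0.277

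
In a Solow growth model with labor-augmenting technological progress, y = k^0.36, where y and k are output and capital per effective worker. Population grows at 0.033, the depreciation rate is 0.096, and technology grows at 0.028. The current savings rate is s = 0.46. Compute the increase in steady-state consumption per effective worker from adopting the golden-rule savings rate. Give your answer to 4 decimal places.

Δc ≈ 0.0322

The effective depreciation rate is n + g + δ = 0.033 + 0.028 + 0.096 = 0.157.
Current steady state (s = 0.46): k* = (0.46/0.157)^(1/0.64) ≈ 5.3637, y* = 5.3637^0.36 ≈ 1.8307, c* = (1−0.46)·1.8307 ≈ 0.9886.
Setting f'(k) = n+g+δ gives 0.36·k^(0.36−1) = 0.157, hence k_gold = (0.36/0.157)^(1/0.64) ≈ 3.6570.
y_gold = 3.6570^0.36 ≈ 1.5949, c_gold = y_gold − 0.157·k_gold ≈ 1.0207.
Gain: Δc = 1.0207 − 0.9886 ≈ 0.0322.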